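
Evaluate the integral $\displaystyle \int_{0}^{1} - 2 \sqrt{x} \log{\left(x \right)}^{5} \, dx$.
$\frac{5120}{243}$

Start from the elementary integral
$$J(a) = \int_{0}^{1} - 2 x^{a} \, dx = - \frac{2}{a + 1}.$$

Differentiating under the integral sign brings down a factor of $\ln x$:
$$\frac{dJ}{da} = \int_{0}^{1} - 2 x^{a} \log{\left(x \right)} \, dx = \frac{2}{\left(a + 1\right)^{2}}.$$

Repeating $5$ times in total — each differentiation brings down another $\ln x$ — gives
$$\frac{d^{5}J}{da^{5}} = \int_{0}^{1} - 2 x^{a} \log{\left(x \right)}^{5} \, dx = \frac{240}{\left(a + 1\right)^{6}},$$
and the integrand here is exactly the target integrand, so $I = \frac{240}{\left(a + 1\right)^{6}}$.

Setting $a = \frac{1}{2}$:
$$I = \frac{5120}{243}.$$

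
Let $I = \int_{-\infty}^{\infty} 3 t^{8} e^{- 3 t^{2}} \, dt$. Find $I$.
$\frac{35 \sqrt{3} \sqrt{\pi}}{432}$

Start from the elementary integral
$$J(a) = \int_{-\infty}^{\infty} 3 e^{- a t^{2}} \, dt = \frac{3 \sqrt{\pi}}{\sqrt{a}}.$$

Differentiating under the integral sign brings down a factor of $(-t^2)$:
$$\frac{dJ}{da} = \int_{-\infty}^{\infty} - 3 t^{2} e^{- a t^{2}} \, dt = - \frac{3 \sqrt{\pi}}{2 a^{\frac{3}{2}}}.$$

Repeating $4$ times in total — each differentiation brings down another $(-t^2)$ — gives
$$\frac{d^{4}J}{da^{4}} = \int_{-\infty}^{\infty} 3 t^{8} e^{- a t^{2}} \, dt = \frac{315 \sqrt{\pi}}{16 a^{\frac{9}{2}}},$$
and the integrand here is exactly the target integrand, so $I = \frac{315 \sqrt{\pi}}{16 a^{\frac{9}{2}}}$.

Setting $a = 3$:
$$I = \frac{35 \sqrt{3} \sqrt{\pi}}{432}.$$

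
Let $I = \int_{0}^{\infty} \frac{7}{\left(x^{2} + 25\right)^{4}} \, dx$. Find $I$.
$\frac{7 \pi}{500000}$

Begin with the known result
$$J(a) = \int_{0}^{\infty} \frac{7}{a^{2} + x^{2}} \, dx = \frac{7 \pi}{2 a}.$$

Differentiating under the integral sign with respect to $a$,
$$\frac{dJ}{da} = \int_{0}^{\infty} - \frac{14 a}{\left(a^{2} + x^{2}\right)^{2}} \, dx = - \frac{7 \pi}{2 a^{2}},$$
so $\int_{0}^{\infty} \frac{7}{\left(a^{2} + x^{2}\right)^{2}} \, dx = \frac{7 \pi}{4 a^{3}}$.

Repeating — each differentiation of $1/(x^2+a^2)^j$ produces $-2ja/(x^2+a^2)^{j+1}$ — and dividing through by $-2ja$ at each step yields, after $3$ differentiations in total,
$$\int_{0}^{\infty} \frac{7}{\left(a^{2} + x^{2}\right)^{4}} \, dx = \frac{35 \pi}{32 a^{7}}.$$

Setting $a = 5$:
$$I = \frac{7 \pi}{500000}.$$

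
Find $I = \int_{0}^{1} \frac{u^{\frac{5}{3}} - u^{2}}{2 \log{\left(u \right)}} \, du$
$- \log{\left(3 \right)} + \frac{3 \log{\left(2 \right)}}{2}$

Replace the exponent $2$ by a parameter $a$: let $I(a) = \int_{0}^{1} \frac{u^{\frac{5}{3}} - u^{a}}{2 \log{\left(u \right)}} \, du$.

Since $\dfrac{\partial}{\partial a}\,u^{a} = u^{a} \ln u$, the $\ln u$ in the denominator cancels and
$$\frac{dI}{da} = \int_{0}^{1} - \frac{1}{2} u^{a} \, du = - \frac{1}{2} \left[\frac{u^{a+1}}{a+1}\right]_0^1 = - \frac{1}{2 a + 2}.$$

Integrating with respect to $a$ gives $I(a) = - \log{\left(\frac{\sqrt{6} \sqrt{a + 1}}{4} \right)} + C$.

At $a = \frac{5}{3}$ the integrand is identically $0$, so $I(\frac{5}{3}) = 0$. The closed form gives $0$, hence $C = 0$.

Setting $a = 2$:
$$I = - \log{\left(3 \right)} + \frac{3 \log{\left(2 \right)}}{2}.$$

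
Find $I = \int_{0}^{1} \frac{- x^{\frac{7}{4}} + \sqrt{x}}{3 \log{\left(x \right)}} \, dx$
$- \frac{\log{\left(11 \right)}}{3} + \frac{\log{\left(2 \right)}}{3} + \frac{\log{\left(3 \right)}}{3}$

Introduce a parameter $a$ in the exponent: let $I(a) = \int_{0}^{1} \frac{\sqrt{x} - x^{a}}{3 \log{\left(x \right)}} \, dx$.

Since $\dfrac{\partial}{\partial a}\,x^{a} = x^{a} \ln x$, the $\ln x$ in the denominator cancels and
$$\frac{dI}{da} = \int_{0}^{1} - \frac{1}{3} x^{a} \, dx = - \frac{1}{3} \left[\frac{x^{a+1}}{a+1}\right]_0^1 = - \frac{1}{3 a + 3}.$$

Integrating with respect to $a$ gives $I(a) = - \frac{\log{\left(a + 1 \right)}}{3} - \frac{\log{\left(2 \right)}}{3} + \frac{\log{\left(3 \right)}}{3} + C$.

At $a = \frac{1}{2}$ the integrand is identically $0$, so $I(\frac{1}{2}) = 0$. The closed form gives $0$, hence $C = 0$.

Setting $a = \frac{7}{4}$:
$$I = - \frac{\log{\left(11 \right)}}{3} + \frac{\log{\left(2 \right)}}{3} + \frac{\log{\left(3 \right)}}{3}.$$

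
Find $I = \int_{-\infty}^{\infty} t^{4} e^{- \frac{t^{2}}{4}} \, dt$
$24 \sqrt{\pi}$

Begin with the known integral
$$J(a) = \int_{-\infty}^{\infty} e^{- a t^{2}} \, dt = \frac{\sqrt{\pi}}{\sqrt{a}}.$$

Differentiating under the integral sign brings down a factor of $(-t^2)$:
$$\frac{dJ}{da} = \int_{-\infty}^{\infty} - t^{2} e^{- a t^{2}} \, dt = - \frac{\sqrt{\pi}}{2 a^{\frac{3}{2}}}.$$

Repeating twice in total — each differentiation brings down another $(-t^2)$ — gives
$$\frac{d^{2}J}{da^{2}} = \int_{-\infty}^{\infty} t^{4} e^{- a t^{2}} \, dt = \frac{3 \sqrt{\pi}}{4 a^{\frac{5}{2}}},$$
and the integrand here is exactly the target integrand, so $I = \frac{3 \sqrt{\pi}}{4 a^{\frac{5}{2}}}$.

Setting $a = \frac{1}{4}$:
$$I = 24 \sqrt{\pi}.$$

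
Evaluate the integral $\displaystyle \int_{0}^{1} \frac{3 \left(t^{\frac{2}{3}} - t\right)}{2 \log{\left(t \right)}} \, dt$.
$- \log{\left(\frac{6 \sqrt{30}}{25} \right)}$

Introduce a parameter $a$ in the exponent: let $I(a) = \int_{0}^{1} \frac{3 \left(t^{\frac{2}{3}} - t^{a}\right)}{2 \log{\left(t \right)}} \, dt$.

Since $\dfrac{\partial}{\partial a}\,t^{a} = t^{a} \ln t$, the $\ln t$ in the denominator cancels and
$$\frac{dI}{da} = \int_{0}^{1} - \frac{3}{2} t^{a} \, dt = - \frac{3}{2} \left[\frac{t^{a+1}}{a+1}\right]_0^1 = - \frac{3}{2 a + 2}.$$

Integrating with respect to $a$ gives $I(a) = - \log{\left(\frac{3 \sqrt{15} \left(a + 1\right)^{\frac{3}{2}}}{25} \right)} + C$.

At $a = \frac{2}{3}$ the integrand is identically $0$, so $I(\frac{2}{3}) = 0$. The closed form gives $0$, hence $C = 0$.

Setting $a = 1$:
$$I = - \log{\left(\frac{6 \sqrt{30}}{25} \right)}.$$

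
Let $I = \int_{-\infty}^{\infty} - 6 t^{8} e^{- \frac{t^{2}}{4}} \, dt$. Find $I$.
$- 20160 \sqrt{\pi}$

Start from the elementary integral
$$J(a) = \int_{-\infty}^{\infty} - 6 e^{- a t^{2}} \, dt = - \frac{6 \sqrt{\pi}}{\sqrt{a}}.$$

Differentiating under the integral sign brings down a factor of $(-t^2)$:
$$\frac{dJ}{da} = \int_{-\infty}^{\infty} 6 t^{2} e^{- a t^{2}} \, dt = \frac{3 \sqrt{\pi}}{a^{\frac{3}{2}}}.$$

Repeating $4$ times in total — each differentiation brings down another $(-t^2)$ — gives
$$\frac{d^{4}J}{da^{4}} = \int_{-\infty}^{\infty} - 6 t^{8} e^{- a t^{2}} \, dt = - \frac{315 \sqrt{\pi}}{8 a^{\frac{9}{2}}},$$
and the integrand here is exactly the target integrand, so $I = - \frac{315 \sqrt{\pi}}{8 a^{\frac{9}{2}}}$.

Setting $a = \frac{1}{4}$:
$$I = - 20160 \sqrt{\pi}.$$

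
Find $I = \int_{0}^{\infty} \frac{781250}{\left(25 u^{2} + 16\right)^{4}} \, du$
$\frac{390625 \pi}{262144}$

Recall the elementary integral
$$J(a) = \int_{0}^{\infty} \frac{2}{a^{2} + u^{2}} \, du = \frac{\pi}{a}.$$

Differentiating under the integral sign with respect to $a$,
$$\frac{dJ}{da} = \int_{0}^{\infty} - \frac{4 a}{\left(a^{2} + u^{2}\right)^{2}} \, du = - \frac{\pi}{a^{2}},$$
so $\int_{0}^{\infty} \frac{2}{\left(a^{2} + u^{2}\right)^{2}} \, du = \frac{\pi}{2 a^{3}}$.

Repeating — each differentiation of $1/(u^2+a^2)^j$ produces $-2ja/(u^2+a^2)^{j+1}$ — and dividing through by $-2ja$ at each step yields, after $3$ differentiations in total,
$$\int_{0}^{\infty} \frac{2}{\left(a^{2} + u^{2}\right)^{4}} \, du = \frac{5 \pi}{16 a^{7}}.$$

Setting $a = \frac{4}{5}$:
$$I = \frac{390625 \pi}{262144}.$$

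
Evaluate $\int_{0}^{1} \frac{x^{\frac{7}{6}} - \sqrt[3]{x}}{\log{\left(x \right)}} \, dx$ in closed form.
$- \log{\left(\frac{8}{13} \right)}$

Replace the exponent $\frac{1}{3}$ by a parameter $a$: let $I(a) = \int_{0}^{1} \frac{x^{\frac{7}{6}} - x^{a}}{\log{\left(x \right)}} \, dx$.

Since $\dfrac{\partial}{\partial a}\,x^{a} = x^{a} \ln x$, the $\ln x$ in the denominator cancels and
$$\frac{dI}{da} = \int_{0}^{1} -1 x^{a} \, dx = -1 \left[\frac{x^{a+1}}{a+1}\right]_0^1 = - \frac{1}{a + 1}.$$

Integrating with respect to $a$ gives $I(a) = - \log{\left(\frac{6 a}{13} + \frac{6}{13} \right)} + C$.

At $a = \frac{7}{6}$ the integrand is identically $0$, so $I(\frac{7}{6}) = 0$. The closed form gives $0$, hence $C = 0$.

Setting $a = \frac{1}{3}$:
$$I = - \log{\left(\frac{8}{13} \right)}.$$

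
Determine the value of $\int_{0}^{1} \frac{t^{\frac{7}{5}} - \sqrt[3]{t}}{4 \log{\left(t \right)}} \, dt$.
$- \frac{\log{\left(5 \right)}}{4} + \frac{\log{\left(3 \right)}}{2}$

Introduce a parameter $a$ in the exponent: let $I(a) = \int_{0}^{1} \frac{t^{\frac{7}{5}} - t^{a}}{4 \log{\left(t \right)}} \, dt$.

Since $\dfrac{\partial}{\partial a}\,t^{a} = t^{a} \ln t$, the $\ln t$ in the denominator cancels and
$$\frac{dI}{da} = \int_{0}^{1} - \frac{1}{4} t^{a} \, dt = - \frac{1}{4} \left[\frac{t^{a+1}}{a+1}\right]_0^1 = - \frac{1}{4 a + 4}.$$

Integrating with respect to $a$ gives $I(a) = - \frac{\log{\left(a + 1 \right)}}{4} - \frac{\log{\left(5 \right)}}{4} + \frac{\log{\left(12 \right)}}{4} + C$.

At $a = \frac{7}{5}$ the integrand is identically $0$, so $I(\frac{7}{5}) = 0$. The closed form gives $0$, hence $C = 0$.

Setting $a = \frac{1}{3}$:
$$I = - \frac{\log{\left(5 \right)}}{4} + \frac{\log{\left(3 \right)}}{2}.$$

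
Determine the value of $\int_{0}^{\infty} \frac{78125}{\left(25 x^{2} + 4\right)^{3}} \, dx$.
$\frac{46875 \pi}{512}$

Recall the elementary integral
$$J(a) = \int_{0}^{\infty} \frac{5}{a^{2} + x^{2}} \, dx = \frac{5 \pi}{2 a}.$$

Differentiating under the integral sign with respect to $a$,
$$\frac{dJ}{da} = \int_{0}^{\infty} - \frac{10 a}{\left(a^{2} + x^{2}\right)^{2}} \, dx = - \frac{5 \pi}{2 a^{2}},$$
so $\int_{0}^{\infty} \frac{5}{\left(a^{2} + x^{2}\right)^{2}} \, dx = \frac{5 \pi}{4 a^{3}}$.

Repeating — each differentiation of $1/(x^2+a^2)^j$ produces $-2ja/(x^2+a^2)^{j+1}$ — and dividing through by $-2ja$ at each step yields, after $2$ differentiations in total,
$$\int_{0}^{\infty} \frac{5}{\left(a^{2} + x^{2}\right)^{3}} \, dx = \frac{15 \pi}{16 a^{5}}.$$

Setting $a = \frac{2}{5}$:
$$I = \frac{46875 \pi}{512}.$$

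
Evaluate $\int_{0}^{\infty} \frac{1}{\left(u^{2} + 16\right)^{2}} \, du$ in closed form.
$\frac{\pi}{256}$

Start from the standard arctangent integral
$$J(a) = \int_{0}^{\infty} \frac{1}{a^{2} + u^{2}} \, du = \frac{\pi}{2 a}.$$

Differentiating under the integral sign with respect to $a$,
$$\frac{dJ}{da} = \int_{0}^{\infty} - \frac{2 a}{\left(a^{2} + u^{2}\right)^{2}} \, du = - \frac{\pi}{2 a^{2}},$$
so $\int_{0}^{\infty} \frac{1}{\left(a^{2} + u^{2}\right)^{2}} \, du = \frac{\pi}{4 a^{3}}$.

Setting $a = 4$:
$$I = \frac{\pi}{256}.$$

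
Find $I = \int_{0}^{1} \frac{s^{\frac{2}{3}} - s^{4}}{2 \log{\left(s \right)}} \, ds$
$- \frac{\log{\left(3 \right)}}{2}$

Consider the one-parameter family: let $I(a) = \int_{0}^{1} \frac{- s^{4} + s^{a}}{2 \log{\left(s \right)}} \, ds$.

Since $\dfrac{\partial}{\partial a}\,s^{a} = s^{a} \ln s$, the $\ln s$ in the denominator cancels and
$$\frac{dI}{da} = \int_{0}^{1} \frac{1}{2} s^{a} \, ds = \frac{1}{2} \left[\frac{s^{a+1}}{a+1}\right]_0^1 = \frac{1}{2 \left(a + 1\right)}.$$

Integrating with respect to $a$ gives $I(a) = \frac{\log{\left(a + 1 \right)}}{2} - \frac{\log{\left(5 \right)}}{2} + C$.

At $a = 4$ the integrand is identically $0$, so $I(4) = 0$. The closed form gives $0$, hence $C = 0$.

Setting $a = \frac{2}{3}$:
$$I = - \frac{\log{\left(3 \right)}}{2}.$$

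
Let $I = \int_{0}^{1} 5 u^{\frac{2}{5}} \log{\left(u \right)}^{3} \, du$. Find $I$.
$- \frac{18750}{2401}$

Begin with the known integral
$$J(a) = \int_{0}^{1} 5 u^{a} \, du = \frac{5}{a + 1}.$$

Differentiating under the integral sign brings down a factor of $\ln u$:
$$\frac{dJ}{da} = \int_{0}^{1} 5 u^{a} \log{\left(u \right)} \, du = - \frac{5}{\left(a + 1\right)^{2}}.$$

Repeating $3$ times in total — each differentiation brings down another $\ln u$ — gives
$$\frac{d^{3}J}{da^{3}} = \int_{0}^{1} 5 u^{a} \log{\left(u \right)}^{3} \, du = - \frac{30}{\left(a + 1\right)^{4}},$$
and the integrand here is exactly the target integrand, so $I = - \frac{30}{\left(a + 1\right)^{4}}$.

Setting $a = \frac{2}{5}$:
$$I = - \frac{18750}{2401}.$$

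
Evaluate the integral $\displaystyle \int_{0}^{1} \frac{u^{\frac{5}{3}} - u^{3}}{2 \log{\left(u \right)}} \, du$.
$- \frac{\log{\left(3 \right)}}{2} + \frac{\log{\left(2 \right)}}{2}$

Introduce a parameter $a$ in the exponent: let $I(a) = \int_{0}^{1} \frac{- u^{3} + u^{a}}{2 \log{\left(u \right)}} \, du$.

Since $\dfrac{\partial}{\partial a}\,u^{a} = u^{a} \ln u$, the $\ln u$ in the denominator cancels and
$$\frac{dI}{da} = \int_{0}^{1} \frac{1}{2} u^{a} \, du = \frac{1}{2} \left[\frac{u^{a+1}}{a+1}\right]_0^1 = \frac{1}{2 \left(a + 1\right)}.$$

Integrating with respect to $a$ gives $I(a) = \frac{\log{\left(a + 1 \right)}}{2} - \log{\left(2 \right)} + C$.

At $a = 3$ the integrand is identically $0$, so $I(3) = 0$. The closed form gives $0$, hence $C = 0$.

Setting $a = \frac{5}{3}$:
$$I = - \frac{\log{\left(3 \right)}}{2} + \frac{\log{\left(2 \right)}}{2}.$$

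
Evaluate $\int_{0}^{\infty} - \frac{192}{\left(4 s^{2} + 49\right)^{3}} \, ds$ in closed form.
$- \frac{18 \pi}{16807}$

Start from the standard arctangent integral
$$J(a) = \int_{0}^{\infty} - \frac{3}{a^{2} + s^{2}} \, ds = - \frac{3 \pi}{2 a}.$$

Differentiating under the integral sign with respect to $a$,
$$\frac{dJ}{da} = \int_{0}^{\infty} \frac{6 a}{\left(a^{2} + s^{2}\right)^{2}} \, ds = \frac{3 \pi}{2 a^{2}},$$
so $\int_{0}^{\infty} - \frac{3}{\left(a^{2} + s^{2}\right)^{2}} \, ds = - \frac{3 \pi}{4 a^{3}}$.

Repeating — each differentiation of $1/(s^2+a^2)^j$ produces $-2ja/(s^2+a^2)^{j+1}$ — and dividing through by $-2ja$ at each step yields, after $2$ differentiations in total,
$$\int_{0}^{\infty} - \frac{3}{\left(a^{2} + s^{2}\right)^{3}} \, ds = - \frac{9 \pi}{16 a^{5}}.$$

Setting $a = \frac{7}{2}$:
$$I = - \frac{18 \pi}{16807}.$$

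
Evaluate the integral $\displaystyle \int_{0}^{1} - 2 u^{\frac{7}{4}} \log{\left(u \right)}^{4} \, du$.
$- \frac{49152}{161051}$

Consider the simpler parametrised integral
$$J(a) = \int_{0}^{1} - 2 u^{a} \, du = - \frac{2}{a + 1}.$$

Differentiating under the integral sign brings down a factor of $\ln u$:
$$\frac{dJ}{da} = \int_{0}^{1} - 2 u^{a} \log{\left(u \right)} \, du = \frac{2}{\left(a + 1\right)^{2}}.$$

Repeating $4$ times in total — each differentiation brings down another $\ln u$ — gives
$$\frac{d^{4}J}{da^{4}} = \int_{0}^{1} - 2 u^{a} \log{\left(u \right)}^{4} \, du = - \frac{48}{\left(a + 1\right)^{5}},$$
and the integrand here is exactly the target integrand, so $I = - \frac{48}{\left(a + 1\right)^{5}}$.

Setting $a = \frac{7}{4}$:
$$I = - \frac{49152}{161051}.$$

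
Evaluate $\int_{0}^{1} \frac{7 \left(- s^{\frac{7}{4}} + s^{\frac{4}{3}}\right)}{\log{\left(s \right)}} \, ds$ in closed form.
$- \log{\left(\frac{42618442977}{13492928512} \right)}$

Replace the exponent $\frac{7}{4}$ by a parameter $a$: let $I(a) = \int_{0}^{1} \frac{7 \left(s^{\frac{4}{3}} - s^{a}\right)}{\log{\left(s \right)}} \, ds$.

Since $\dfrac{\partial}{\partial a}\,s^{a} = s^{a} \ln s$, the $\ln s$ in the denominator cancels and
$$\frac{dI}{da} = \int_{0}^{1} -7 s^{a} \, ds = -7 \left[\frac{s^{a+1}}{a+1}\right]_0^1 = - \frac{7}{a + 1}.$$

Integrating with respect to $a$ gives $I(a) = - \log{\left(\frac{2187 \left(a + 1\right)^{7}}{823543} \right)} + C$.

At $a = \frac{4}{3}$ the integrand is identically $0$, so $I(\frac{4}{3}) = 0$. The closed form gives $0$, hence $C = 0$.

Setting $a = \frac{7}{4}$:
$$I = - \log{\left(\frac{42618442977}{13492928512} \right)}.$$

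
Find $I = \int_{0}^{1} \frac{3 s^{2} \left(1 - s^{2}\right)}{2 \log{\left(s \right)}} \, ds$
$\log{\left(\frac{3 \sqrt{15}}{25} \right)}$

Replace the exponent $4$ by a parameter $a$: let $I(a) = \int_{0}^{1} \frac{3 \left(s^{2} - s^{a}\right)}{2 \log{\left(s \right)}} \, ds$.

Since $\dfrac{\partial}{\partial a}\,s^{a} = s^{a} \ln s$, the $\ln s$ in the denominator cancels and
$$\frac{dI}{da} = \int_{0}^{1} - \frac{3}{2} s^{a} \, ds = - \frac{3}{2} \left[\frac{s^{a+1}}{a+1}\right]_0^1 = - \frac{3}{2 a + 2}.$$

Integrating with respect to $a$ gives $I(a) = - \frac{3 \log{\left(a + 1 \right)}}{2} + \frac{3 \log{\left(3 \right)}}{2} + C$.

At $a = 2$ the integrand is identically $0$, so $I(2) = 0$. The closed form gives $0$, hence $C = 0$.

Setting $a = 4$:
$$I = \log{\left(\frac{3 \sqrt{15}}{25} \right)}.$$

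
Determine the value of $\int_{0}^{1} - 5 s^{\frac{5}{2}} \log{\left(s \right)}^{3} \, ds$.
$\frac{480}{2401}$

Start from the elementary integral
$$J(a) = \int_{0}^{1} - 5 s^{a} \, ds = - \frac{5}{a + 1}.$$

Differentiating under the integral sign brings down a factor of $\ln s$:
$$\frac{dJ}{da} = \int_{0}^{1} - 5 s^{a} \log{\left(s \right)} \, ds = \frac{5}{\left(a + 1\right)^{2}}.$$

Repeating $3$ times in total — each differentiation brings down another $\ln s$ — gives
$$\frac{d^{3}J}{da^{3}} = \int_{0}^{1} - 5 s^{a} \log{\left(s \right)}^{3} \, ds = \frac{30}{\left(a + 1\right)^{4}},$$
and the integrand here is exactly the target integrand, so $I = \frac{30}{\left(a + 1\right)^{4}}$.

Setting $a = \frac{5}{2}$:
$$I = \frac{480}{2401}.$$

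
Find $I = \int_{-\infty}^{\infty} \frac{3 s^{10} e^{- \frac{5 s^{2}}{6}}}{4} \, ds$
$\frac{137781 \sqrt{30} \sqrt{\pi}}{12500}$

Start from the elementary integral
$$J(a) = \int_{-\infty}^{\infty} \frac{3 e^{- a s^{2}}}{4} \, ds = \frac{3 \sqrt{\pi}}{4 \sqrt{a}}.$$

Differentiating under the integral sign brings down a factor of $(-s^2)$:
$$\frac{dJ}{da} = \int_{-\infty}^{\infty} - \frac{3 s^{2} e^{- a s^{2}}}{4} \, ds = - \frac{3 \sqrt{\pi}}{8 a^{\frac{3}{2}}}.$$

Repeating $5$ times in total — each differentiation brings down another $(-s^2)$ — gives
$$\frac{d^{5}J}{da^{5}} = \int_{-\infty}^{\infty} - \frac{3 s^{10} e^{- a s^{2}}}{4} \, ds = - \frac{2835 \sqrt{\pi}}{128 a^{\frac{11}{2}}},$$
and the integrand here is $(-1)^{5}$ times the target integrand, so $I = (-1)^{5}\,\frac{d^{5}J}{da^{5}} = \frac{2835 \sqrt{\pi}}{128 a^{\frac{11}{2}}}$.

Setting $a = \frac{5}{6}$:
$$I = \frac{137781 \sqrt{30} \sqrt{\pi}}{12500}.$$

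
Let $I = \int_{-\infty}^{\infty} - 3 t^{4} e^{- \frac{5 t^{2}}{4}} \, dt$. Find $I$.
$- \frac{72 \sqrt{5} \sqrt{\pi}}{125}$

Begin with the known integral
$$J(a) = \int_{-\infty}^{\infty} - 3 e^{- a t^{2}} \, dt = - \frac{3 \sqrt{\pi}}{\sqrt{a}}.$$

Differentiating under the integral sign brings down a factor of $(-t^2)$:
$$\frac{dJ}{da} = \int_{-\infty}^{\infty} 3 t^{2} e^{- a t^{2}} \, dt = \frac{3 \sqrt{\pi}}{2 a^{\frac{3}{2}}}.$$

Repeating twice in total — each differentiation brings down another $(-t^2)$ — gives
$$\frac{d^{2}J}{da^{2}} = \int_{-\infty}^{\infty} - 3 t^{4} e^{- a t^{2}} \, dt = - \frac{9 \sqrt{\pi}}{4 a^{\frac{5}{2}}},$$
and the integrand here is exactly the target integrand, so $I = - \frac{9 \sqrt{\pi}}{4 a^{\frac{5}{2}}}$.

Setting $a = \frac{5}{4}$:
$$I = - \frac{72 \sqrt{5} \sqrt{\pi}}{125}.$$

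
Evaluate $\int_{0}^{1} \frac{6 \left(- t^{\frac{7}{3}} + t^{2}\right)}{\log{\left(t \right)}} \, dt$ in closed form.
$\log{\left(\frac{531441}{1000000} \right)}$

Consider the one-parameter family: let $I(a) = \int_{0}^{1} \frac{6 \left(- t^{\frac{7}{3}} + t^{a}\right)}{\log{\left(t \right)}} \, dt$.

Since $\dfrac{\partial}{\partial a}\,t^{a} = t^{a} \ln t$, the $\ln t$ in the denominator cancels and
$$\frac{dI}{da} = \int_{0}^{1} 6 t^{a} \, dt = 6 \left[\frac{t^{a+1}}{a+1}\right]_0^1 = \frac{6}{a + 1}.$$

Integrating with respect to $a$ gives $I(a) = \log{\left(\frac{729 \left(a + 1\right)^{6}}{1000000} \right)} + C$.

At $a = \frac{7}{3}$ the integrand is identically $0$, so $I(\frac{7}{3}) = 0$. The closed form gives $0$, hence $C = 0$.

Setting $a = 2$:
$$I = \log{\left(\frac{531441}{1000000} \right)}.$$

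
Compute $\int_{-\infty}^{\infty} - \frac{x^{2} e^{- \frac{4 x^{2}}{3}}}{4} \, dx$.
$- \frac{3 \sqrt{3} \sqrt{\pi}}{64}$

Consider the simpler parametrised integral
$$J(a) = \int_{-\infty}^{\infty} - \frac{e^{- a x^{2}}}{4} \, dx = - \frac{\sqrt{\pi}}{4 \sqrt{a}}.$$

Differentiating under the integral sign brings down a factor of $(-x^2)$:
$$\frac{dJ}{da} = \int_{-\infty}^{\infty} \frac{x^{2} e^{- a x^{2}}}{4} \, dx = \frac{\sqrt{\pi}}{8 a^{\frac{3}{2}}}.$$

The integral on the left is $-I$, so $I = - \frac{\sqrt{\pi}}{8 a^{\frac{3}{2}}}$.

Setting $a = \frac{4}{3}$:
$$I = - \frac{3 \sqrt{3} \sqrt{\pi}}{64}.$$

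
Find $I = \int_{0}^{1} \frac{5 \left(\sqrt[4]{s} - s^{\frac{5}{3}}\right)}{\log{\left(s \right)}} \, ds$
$\log{\left(\frac{759375}{33554432} \right)}$

Replace the exponent $\frac{1}{4}$ by a parameter $a$: let $I(a) = \int_{0}^{1} \frac{5 \left(- s^{\frac{5}{3}} + s^{a}\right)}{\log{\left(s \right)}} \, ds$.

Since $\dfrac{\partial}{\partial a}\,s^{a} = s^{a} \ln s$, the $\ln s$ in the denominator cancels and
$$\frac{dI}{da} = \int_{0}^{1} 5 s^{a} \, ds = 5 \left[\frac{s^{a+1}}{a+1}\right]_0^1 = \frac{5}{a + 1}.$$

Integrating with respect to $a$ gives $I(a) = \log{\left(\frac{243 \left(a + 1\right)^{5}}{32768} \right)} + C$.

At $a = \frac{5}{3}$ the integrand is identically $0$, so $I(\frac{5}{3}) = 0$. The closed form gives $0$, hence $C = 0$.

Setting $a = \frac{1}{4}$:
$$I = \log{\left(\frac{759375}{33554432} \right)}.$$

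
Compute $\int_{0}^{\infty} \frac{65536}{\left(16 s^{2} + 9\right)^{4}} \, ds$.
$\frac{2560 \pi}{2187}$

Begin with the known result
$$J(a) = \int_{0}^{\infty} \frac{1}{a^{2} + s^{2}} \, ds = \frac{\pi}{2 a}.$$

Differentiating under the integral sign with respect to $a$,
$$\frac{dJ}{da} = \int_{0}^{\infty} - \frac{2 a}{\left(a^{2} + s^{2}\right)^{2}} \, ds = - \frac{\pi}{2 a^{2}},$$
so $\int_{0}^{\infty} \frac{1}{\left(a^{2} + s^{2}\right)^{2}} \, ds = \frac{\pi}{4 a^{3}}$.

Repeating — each differentiation of $1/(s^2+a^2)^j$ produces $-2ja/(s^2+a^2)^{j+1}$ — and dividing through by $-2ja$ at each step yields, after $3$ differentiations in total,
$$\int_{0}^{\infty} \frac{1}{\left(a^{2} + s^{2}\right)^{4}} \, ds = \frac{5 \pi}{32 a^{7}}.$$

Setting $a = \frac{3}{4}$:
$$I = \frac{2560 \pi}{2187}.$$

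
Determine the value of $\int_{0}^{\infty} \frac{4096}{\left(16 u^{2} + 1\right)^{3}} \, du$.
$192 \pi$

Start from the standard arctangent integral
$$J(a) = \int_{0}^{\infty} \frac{1}{a^{2} + u^{2}} \, du = \frac{\pi}{2 a}.$$

Differentiating under the integral sign with respect to $a$,
$$\frac{dJ}{da} = \int_{0}^{\infty} - \frac{2 a}{\left(a^{2} + u^{2}\right)^{2}} \, du = - \frac{\pi}{2 a^{2}},$$
so $\int_{0}^{\infty} \frac{1}{\left(a^{2} + u^{2}\right)^{2}} \, du = \frac{\pi}{4 a^{3}}$.

Repeating — each differentiation of $1/(u^2+a^2)^j$ produces $-2ja/(u^2+a^2)^{j+1}$ — and dividing through by $-2ja$ at each step yields, after $2$ differentiations in total,
$$\int_{0}^{\infty} \frac{1}{\left(a^{2} + u^{2}\right)^{3}} \, du = \frac{3 \pi}{16 a^{5}}.$$

Setting $a = \frac{1}{4}$:
$$I = 192 \pi.$$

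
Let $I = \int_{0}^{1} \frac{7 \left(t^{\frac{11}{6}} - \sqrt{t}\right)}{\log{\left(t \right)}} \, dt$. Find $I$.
$- \log{\left(\frac{4782969}{410338673} \right)}$

Introduce a parameter $a$ in the exponent: let $I(a) = \int_{0}^{1} \frac{7 \left(t^{\frac{11}{6}} - t^{a}\right)}{\log{\left(t \right)}} \, dt$.

Since $\dfrac{\partial}{\partial a}\,t^{a} = t^{a} \ln t$, the $\ln t$ in the denominator cancels and
$$\frac{dI}{da} = \int_{0}^{1} -7 t^{a} \, dt = -7 \left[\frac{t^{a+1}}{a+1}\right]_0^1 = - \frac{7}{a + 1}.$$

Integrating with respect to $a$ gives $I(a) = - \log{\left(\frac{279936 \left(a + 1\right)^{7}}{410338673} \right)} + C$.

At $a = \frac{11}{6}$ the integrand is identically $0$, so $I(\frac{11}{6}) = 0$. The closed form gives $0$, hence $C = 0$.

Setting $a = \frac{1}{2}$:
$$I = - \log{\left(\frac{4782969}{410338673} \right)}.$$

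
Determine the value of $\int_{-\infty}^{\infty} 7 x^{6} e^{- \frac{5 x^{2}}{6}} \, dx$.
$\frac{567 \sqrt{30} \sqrt{\pi}}{125}$

Begin with the known integral
$$J(a) = \int_{-\infty}^{\infty} 7 e^{- a x^{2}} \, dx = \frac{7 \sqrt{\pi}}{\sqrt{a}}.$$

Differentiating under the integral sign brings down a factor of $(-x^2)$:
$$\frac{dJ}{da} = \int_{-\infty}^{\infty} - 7 x^{2} e^{- a x^{2}} \, dx = - \frac{7 \sqrt{\pi}}{2 a^{\frac{3}{2}}}.$$

Repeating $3$ times in total — each differentiation brings down another $(-x^2)$ — gives
$$\frac{d^{3}J}{da^{3}} = \int_{-\infty}^{\infty} - 7 x^{6} e^{- a x^{2}} \, dx = - \frac{105 \sqrt{\pi}}{8 a^{\frac{7}{2}}},$$
and the integrand here is $(-1)^{3}$ times the target integrand, so $I = (-1)^{3}\,\frac{d^{3}J}{da^{3}} = \frac{105 \sqrt{\pi}}{8 a^{\frac{7}{2}}}$.

Setting $a = \frac{5}{6}$:
$$I = \frac{567 \sqrt{30} \sqrt{\pi}}{125}.$$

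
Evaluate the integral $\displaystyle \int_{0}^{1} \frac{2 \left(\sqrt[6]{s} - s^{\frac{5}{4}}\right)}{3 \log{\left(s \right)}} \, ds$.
$\log{\left(\frac{14^{\frac{2}{3}}}{9} \right)}$

Introduce a parameter $a$ in the exponent: let $I(a) = \int_{0}^{1} \frac{2 \left(- s^{\frac{5}{4}} + s^{a}\right)}{3 \log{\left(s \right)}} \, ds$.

Since $\dfrac{\partial}{\partial a}\,s^{a} = s^{a} \ln s$, the $\ln s$ in the denominator cancels and
$$\frac{dI}{da} = \int_{0}^{1} \frac{2}{3} s^{a} \, ds = \frac{2}{3} \left[\frac{s^{a+1}}{a+1}\right]_0^1 = \frac{2}{3 \left(a + 1\right)}.$$

Integrating with respect to $a$ gives $I(a) = \frac{2 \log{\left(\frac{4 a}{9} + \frac{4}{9} \right)}}{3} + C$.

At $a = \frac{5}{4}$ the integrand is identically $0$, so $I(\frac{5}{4}) = 0$. The closed form gives $0$, hence $C = 0$.

Setting $a = \frac{1}{6}$:
$$I = \log{\left(\frac{14^{\frac{2}{3}}}{9} \right)}.$$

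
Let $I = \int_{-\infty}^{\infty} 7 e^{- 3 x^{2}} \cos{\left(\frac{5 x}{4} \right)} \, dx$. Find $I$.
$\frac{7 \sqrt{3} \sqrt{\pi}}{3 e^{\frac{25}{192}}}$

Define $I(b) = \int_{-\infty}^{\infty} 7 e^{- 3 x^{2}} \cos{\left(b x \right)} \, dx$.

Differentiating under the integral sign,
$$I'(b) = \int_{-\infty}^{\infty} - 7 x e^{- 3 x^{2}} \sin{\left(b x \right)} \, dx.$$

Integrate $\int_{-\infty}^{\infty} x \sin(b x)\, e^{- 3 x^{2}}\, dx$ by parts with $u = \sin(b x)$ and $dv = x\, e^{- 3 x^{2}}\, dx$, giving $v = - \frac{e^{- 3 x^{2}}}{6}$. The boundary term vanishes and
$$\int_{-\infty}^{\infty} x \sin(b x)\, e^{- 3 x^{2}}\, dx = \frac{b}{6} \int_{-\infty}^{\infty} \cos(b x)\, e^{- 3 x^{2}}\, dx,$$
so $I'(b) = - \frac{b}{6}\, I(b)$.

This is a separable first-order ODE; solving with the initial condition $I(0) = \int_{-\infty}^{\infty} 7 e^{- 3 x^{2}}\,dx = \frac{7 \sqrt{3} \sqrt{\pi}}{3}$ gives
$$I(b) = \frac{7 \sqrt{3} \sqrt{\pi} e^{- \frac{b^{2}}{12}}}{3}.$$

Setting $b = \frac{5}{4}$:
$$I = \frac{7 \sqrt{3} \sqrt{\pi}}{3 e^{\frac{25}{192}}}.$$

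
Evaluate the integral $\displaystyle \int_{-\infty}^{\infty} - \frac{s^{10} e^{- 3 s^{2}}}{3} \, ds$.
$- \frac{35 \sqrt{3} \sqrt{\pi}}{2592}$

Start from the elementary integral
$$J(a) = \int_{-\infty}^{\infty} - \frac{e^{- a s^{2}}}{3} \, ds = - \frac{\sqrt{\pi}}{3 \sqrt{a}}.$$

Differentiating under the integral sign brings down a factor of $(-s^2)$:
$$\frac{dJ}{da} = \int_{-\infty}^{\infty} \frac{s^{2} e^{- a s^{2}}}{3} \, ds = \frac{\sqrt{\pi}}{6 a^{\frac{3}{2}}}.$$

Repeating $5$ times in total — each differentiation brings down another $(-s^2)$ — gives
$$\frac{d^{5}J}{da^{5}} = \int_{-\infty}^{\infty} \frac{s^{10} e^{- a s^{2}}}{3} \, ds = \frac{315 \sqrt{\pi}}{32 a^{\frac{11}{2}}},$$
and the integrand here is $(-1)^{5}$ times the target integrand, so $I = (-1)^{5}\,\frac{d^{5}J}{da^{5}} = - \frac{315 \sqrt{\pi}}{32 a^{\frac{11}{2}}}$.

Setting $a = 3$:
$$I = - \frac{35 \sqrt{3} \sqrt{\pi}}{2592}.$$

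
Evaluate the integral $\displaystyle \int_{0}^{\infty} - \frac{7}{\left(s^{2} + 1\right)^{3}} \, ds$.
$- \frac{21 \pi}{16}$

Recall the elementary integral
$$J(a) = \int_{0}^{\infty} - \frac{7}{a^{2} + s^{2}} \, ds = - \frac{7 \pi}{2 a}.$$

Differentiating under the integral sign with respect to $a$,
$$\frac{dJ}{da} = \int_{0}^{\infty} \frac{14 a}{\left(a^{2} + s^{2}\right)^{2}} \, ds = \frac{7 \pi}{2 a^{2}},$$
so $\int_{0}^{\infty} - \frac{7}{\left(a^{2} + s^{2}\right)^{2}} \, ds = - \frac{7 \pi}{4 a^{3}}$.

Repeating — each differentiation of $1/(s^2+a^2)^j$ produces $-2ja/(s^2+a^2)^{j+1}$ — and dividing through by $-2ja$ at each step yields, after $2$ differentiations in total,
$$\int_{0}^{\infty} - \frac{7}{\left(a^{2} + s^{2}\right)^{3}} \, ds = - \frac{21 \pi}{16 a^{5}}.$$

Setting $a = 1$:
$$I = - \frac{21 \pi}{16}.$$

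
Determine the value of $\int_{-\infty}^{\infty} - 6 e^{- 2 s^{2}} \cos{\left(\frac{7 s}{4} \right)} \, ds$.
$- \frac{3 \sqrt{2} \sqrt{\pi}}{e^{\frac{49}{128}}}$

Let $b$ denote the cosine frequency and define $I(b) = \int_{-\infty}^{\infty} - 6 e^{- 2 s^{2}} \cos{\left(b s \right)} \, ds$.

Differentiating under the integral sign,
$$I'(b) = \int_{-\infty}^{\infty} 6 s e^{- 2 s^{2}} \sin{\left(b s \right)} \, ds.$$

Integrate $\int_{-\infty}^{\infty} s \sin(b s)\, e^{- 2 s^{2}}\, ds$ by parts with $u = \sin(b s)$ and $dv = s\, e^{- 2 s^{2}}\, ds$, giving $v = - \frac{e^{- 2 s^{2}}}{4}$. The boundary term vanishes and
$$\int_{-\infty}^{\infty} s \sin(b s)\, e^{- 2 s^{2}}\, ds = \frac{b}{4} \int_{-\infty}^{\infty} \cos(b s)\, e^{- 2 s^{2}}\, ds,$$
so $I'(b) = - \frac{b}{4}\, I(b)$.

This is a separable first-order ODE; solving with the initial condition $I(0) = \int_{-\infty}^{\infty} - 6 e^{- 2 s^{2}}\,ds = - 3 \sqrt{2} \sqrt{\pi}$ gives
$$I(b) = - 3 \sqrt{2} \sqrt{\pi} e^{- \frac{b^{2}}{8}}.$$

Setting $b = \frac{7}{4}$:
$$I = - \frac{3 \sqrt{2} \sqrt{\pi}}{e^{\frac{49}{128}}}.$$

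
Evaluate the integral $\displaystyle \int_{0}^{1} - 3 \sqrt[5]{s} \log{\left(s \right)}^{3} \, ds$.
$\frac{625}{72}$

Start from the elementary integral
$$J(a) = \int_{0}^{1} - 3 s^{a} \, ds = - \frac{3}{a + 1}.$$

Differentiating under the integral sign brings down a factor of $\ln s$:
$$\frac{dJ}{da} = \int_{0}^{1} - 3 s^{a} \log{\left(s \right)} \, ds = \frac{3}{\left(a + 1\right)^{2}}.$$

Repeating $3$ times in total — each differentiation brings down another $\ln s$ — gives
$$\frac{d^{3}J}{da^{3}} = \int_{0}^{1} - 3 s^{a} \log{\left(s \right)}^{3} \, ds = \frac{18}{\left(a + 1\right)^{4}},$$
and the integrand here is exactly the target integrand, so $I = \frac{18}{\left(a + 1\right)^{4}}$.

Setting $a = \frac{1}{5}$:
$$I = \frac{625}{72}.$$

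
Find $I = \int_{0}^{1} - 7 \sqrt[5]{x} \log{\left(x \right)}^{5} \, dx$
$\frac{546875}{1944}$

Start from the elementary integral
$$J(a) = \int_{0}^{1} - 7 x^{a} \, dx = - \frac{7}{a + 1}.$$

Differentiating under the integral sign brings down a factor of $\ln x$:
$$\frac{dJ}{da} = \int_{0}^{1} - 7 x^{a} \log{\left(x \right)} \, dx = \frac{7}{\left(a + 1\right)^{2}}.$$

Repeating $5$ times in total — each differentiation brings down another $\ln x$ — gives
$$\frac{d^{5}J}{da^{5}} = \int_{0}^{1} - 7 x^{a} \log{\left(x \right)}^{5} \, dx = \frac{840}{\left(a + 1\right)^{6}},$$
and the integrand here is exactly the target integrand, so $I = \frac{840}{\left(a + 1\right)^{6}}$.

Setting $a = \frac{1}{5}$:
$$I = \frac{546875}{1944}.$$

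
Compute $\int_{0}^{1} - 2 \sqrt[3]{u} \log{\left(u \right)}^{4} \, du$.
$- \frac{729}{64}$

Start from the elementary integral
$$J(a) = \int_{0}^{1} - 2 u^{a} \, du = - \frac{2}{a + 1}.$$

Differentiating under the integral sign brings down a factor of $\ln u$:
$$\frac{dJ}{da} = \int_{0}^{1} - 2 u^{a} \log{\left(u \right)} \, du = \frac{2}{\left(a + 1\right)^{2}}.$$

Repeating $4$ times in total — each differentiation brings down another $\ln u$ — gives
$$\frac{d^{4}J}{da^{4}} = \int_{0}^{1} - 2 u^{a} \log{\left(u \right)}^{4} \, du = - \frac{48}{\left(a + 1\right)^{5}},$$
and the integrand here is exactly the target integrand, so $I = - \frac{48}{\left(a + 1\right)^{5}}$.

Setting $a = \frac{1}{3}$:
$$I = - \frac{729}{64}.$$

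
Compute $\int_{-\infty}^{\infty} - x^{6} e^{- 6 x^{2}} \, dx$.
$- \frac{5 \sqrt{6} \sqrt{\pi}}{3456}$

Begin with the known integral
$$J(a) = \int_{-\infty}^{\infty} - e^{- a x^{2}} \, dx = - \frac{\sqrt{\pi}}{\sqrt{a}}.$$

Differentiating under the integral sign brings down a factor of $(-x^2)$:
$$\frac{dJ}{da} = \int_{-\infty}^{\infty} x^{2} e^{- a x^{2}} \, dx = \frac{\sqrt{\pi}}{2 a^{\frac{3}{2}}}.$$

Repeating $3$ times in total — each differentiation brings down another $(-x^2)$ — gives
$$\frac{d^{3}J}{da^{3}} = \int_{-\infty}^{\infty} x^{6} e^{- a x^{2}} \, dx = \frac{15 \sqrt{\pi}}{8 a^{\frac{7}{2}}},$$
and the integrand here is $(-1)^{3}$ times the target integrand, so $I = (-1)^{3}\,\frac{d^{3}J}{da^{3}} = - \frac{15 \sqrt{\pi}}{8 a^{\frac{7}{2}}}$.

Setting $a = 6$:
$$I = - \frac{5 \sqrt{6} \sqrt{\pi}}{3456}.$$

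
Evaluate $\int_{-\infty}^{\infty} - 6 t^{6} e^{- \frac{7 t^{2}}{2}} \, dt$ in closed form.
$- \frac{90 \sqrt{14} \sqrt{\pi}}{2401}$

Start from the elementary integral
$$J(a) = \int_{-\infty}^{\infty} - 6 e^{- a t^{2}} \, dt = - \frac{6 \sqrt{\pi}}{\sqrt{a}}.$$

Differentiating under the integral sign brings down a factor of $(-t^2)$:
$$\frac{dJ}{da} = \int_{-\infty}^{\infty} 6 t^{2} e^{- a t^{2}} \, dt = \frac{3 \sqrt{\pi}}{a^{\frac{3}{2}}}.$$

Repeating $3$ times in total — each differentiation brings down another $(-t^2)$ — gives
$$\frac{d^{3}J}{da^{3}} = \int_{-\infty}^{\infty} 6 t^{6} e^{- a t^{2}} \, dt = \frac{45 \sqrt{\pi}}{4 a^{\frac{7}{2}}},$$
and the integrand here is $(-1)^{3}$ times the target integrand, so $I = (-1)^{3}\,\frac{d^{3}J}{da^{3}} = - \frac{45 \sqrt{\pi}}{4 a^{\frac{7}{2}}}$.

Setting $a = \frac{7}{2}$:
$$I = - \frac{90 \sqrt{14} \sqrt{\pi}}{2401}.$$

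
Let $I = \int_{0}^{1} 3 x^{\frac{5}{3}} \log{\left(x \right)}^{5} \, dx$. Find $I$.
$- \frac{32805}{32768}$

Begin with the known integral
$$J(a) = \int_{0}^{1} 3 x^{a} \, dx = \frac{3}{a + 1}.$$

Differentiating under the integral sign brings down a factor of $\ln x$:
$$\frac{dJ}{da} = \int_{0}^{1} 3 x^{a} \log{\left(x \right)} \, dx = - \frac{3}{\left(a + 1\right)^{2}}.$$

Repeating $5$ times in total — each differentiation brings down another $\ln x$ — gives
$$\frac{d^{5}J}{da^{5}} = \int_{0}^{1} 3 x^{a} \log{\left(x \right)}^{5} \, dx = - \frac{360}{\left(a + 1\right)^{6}},$$
and the integrand here is exactly the target integrand, so $I = - \frac{360}{\left(a + 1\right)^{6}}$.

Setting $a = \frac{5}{3}$:
$$I = - \frac{32805}{32768}.$$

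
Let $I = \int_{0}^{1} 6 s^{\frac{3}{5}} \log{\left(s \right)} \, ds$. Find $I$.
$- \frac{75}{32}$

Consider the simpler parametrised integral
$$J(a) = \int_{0}^{1} 6 s^{a} \, ds = \frac{6}{a + 1}.$$

Differentiating under the integral sign brings down a factor of $\ln s$:
$$\frac{dJ}{da} = \int_{0}^{1} 6 s^{a} \log{\left(s \right)} \, ds = - \frac{6}{\left(a + 1\right)^{2}}.$$

The integral on the left is $I$, so $I = - \frac{6}{\left(a + 1\right)^{2}}$.

Setting $a = \frac{3}{5}$:
$$I = - \frac{75}{32}.$$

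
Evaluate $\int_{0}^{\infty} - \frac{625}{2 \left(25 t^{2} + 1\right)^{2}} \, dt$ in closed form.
$- \frac{125 \pi}{8}$

Start from the standard arctangent integral
$$J(a) = \int_{0}^{\infty} - \frac{1}{2 \left(a^{2} + t^{2}\right)} \, dt = - \frac{\pi}{4 a}.$$

Differentiating under the integral sign with respect to $a$,
$$\frac{dJ}{da} = \int_{0}^{\infty} \frac{a}{\left(a^{2} + t^{2}\right)^{2}} \, dt = \frac{\pi}{4 a^{2}},$$
so $\int_{0}^{\infty} - \frac{1}{2 \left(a^{2} + t^{2}\right)^{2}} \, dt = - \frac{\pi}{8 a^{3}}$.

Setting $a = \frac{1}{5}$:
$$I = - \frac{125 \pi}{8}.$$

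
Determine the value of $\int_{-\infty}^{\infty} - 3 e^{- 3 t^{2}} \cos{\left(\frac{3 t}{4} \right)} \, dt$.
$- \frac{\sqrt{3} \sqrt{\pi}}{e^{\frac{3}{64}}}$

Treat the cosine frequency as a parameter and define $I(b) = \int_{-\infty}^{\infty} - 3 e^{- 3 t^{2}} \cos{\left(b t \right)} \, dt$.

Differentiating under the integral sign,
$$I'(b) = \int_{-\infty}^{\infty} 3 t e^{- 3 t^{2}} \sin{\left(b t \right)} \, dt.$$

Integrate $\int_{-\infty}^{\infty} t \sin(b t)\, e^{- 3 t^{2}}\, dt$ by parts with $u = \sin(b t)$ and $dv = t\, e^{- 3 t^{2}}\, dt$, giving $v = - \frac{e^{- 3 t^{2}}}{6}$. The boundary term vanishes and
$$\int_{-\infty}^{\infty} t \sin(b t)\, e^{- 3 t^{2}}\, dt = \frac{b}{6} \int_{-\infty}^{\infty} \cos(b t)\, e^{- 3 t^{2}}\, dt,$$
so $I'(b) = - \frac{b}{6}\, I(b)$.

This is a separable first-order ODE; solving with the initial condition $I(0) = \int_{-\infty}^{\infty} - 3 e^{- 3 t^{2}}\,dt = - \sqrt{3} \sqrt{\pi}$ gives
$$I(b) = - \sqrt{3} \sqrt{\pi} e^{- \frac{b^{2}}{12}}.$$

Setting $b = \frac{3}{4}$:
$$I = - \frac{\sqrt{3} \sqrt{\pi}}{e^{\frac{3}{64}}}.$$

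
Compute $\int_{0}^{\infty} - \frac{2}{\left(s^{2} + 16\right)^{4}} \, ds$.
$- \frac{5 \pi}{262144}$

Recall the elementary integral
$$J(a) = \int_{0}^{\infty} - \frac{2}{a^{2} + s^{2}} \, ds = - \frac{\pi}{a}.$$

Differentiating under the integral sign with respect to $a$,
$$\frac{dJ}{da} = \int_{0}^{\infty} \frac{4 a}{\left(a^{2} + s^{2}\right)^{2}} \, ds = \frac{\pi}{a^{2}},$$
so $\int_{0}^{\infty} - \frac{2}{\left(a^{2} + s^{2}\right)^{2}} \, ds = - \frac{\pi}{2 a^{3}}$.

Repeating — each differentiation of $1/(s^2+a^2)^j$ produces $-2ja/(s^2+a^2)^{j+1}$ — and dividing through by $-2ja$ at each step yields, after $3$ differentiations in total,
$$\int_{0}^{\infty} - \frac{2}{\left(a^{2} + s^{2}\right)^{4}} \, ds = - \frac{5 \pi}{16 a^{7}}.$$

Setting $a = 4$:
$$I = - \frac{5 \pi}{262144}.$$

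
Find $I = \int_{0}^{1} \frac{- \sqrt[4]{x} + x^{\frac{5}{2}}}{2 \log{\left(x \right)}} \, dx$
$\log{\left(\frac{\sqrt{70}}{5} \right)}$

Introduce a parameter $a$ in the exponent: let $I(a) = \int_{0}^{1} \frac{x^{\frac{5}{2}} - x^{a}}{2 \log{\left(x \right)}} \, dx$.

Since $\dfrac{\partial}{\partial a}\,x^{a} = x^{a} \ln x$, the $\ln x$ in the denominator cancels and
$$\frac{dI}{da} = \int_{0}^{1} - \frac{1}{2} x^{a} \, dx = - \frac{1}{2} \left[\frac{x^{a+1}}{a+1}\right]_0^1 = - \frac{1}{2 a + 2}.$$

Integrating with respect to $a$ gives $I(a) = - \frac{\log{\left(a + 1 \right)}}{2} - \frac{\log{\left(2 \right)}}{2} + \frac{\log{\left(7 \right)}}{2} + C$.

At $a = \frac{5}{2}$ the integrand is identically $0$, so $I(\frac{5}{2}) = 0$. The closed form gives $0$, hence $C = 0$.

Setting $a = \frac{1}{4}$:
$$I = \log{\left(\frac{\sqrt{70}}{5} \right)}.$$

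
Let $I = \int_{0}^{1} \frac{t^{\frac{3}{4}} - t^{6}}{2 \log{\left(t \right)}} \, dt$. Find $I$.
$- \log{\left(2 \right)}$

Introduce a parameter $a$ in the exponent: let $I(a) = \int_{0}^{1} \frac{t^{\frac{3}{4}} - t^{a}}{2 \log{\left(t \right)}} \, dt$.

Since $\dfrac{\partial}{\partial a}\,t^{a} = t^{a} \ln t$, the $\ln t$ in the denominator cancels and
$$\frac{dI}{da} = \int_{0}^{1} - \frac{1}{2} t^{a} \, dt = - \frac{1}{2} \left[\frac{t^{a+1}}{a+1}\right]_0^1 = - \frac{1}{2 a + 2}.$$

Integrating with respect to $a$ gives $I(a) = - \frac{\log{\left(a + 1 \right)}}{2} - \log{\left(2 \right)} + \frac{\log{\left(7 \right)}}{2} + C$.

At $a = \frac{3}{4}$ the integrand is identically $0$, so $I(\frac{3}{4}) = 0$. The closed form gives $0$, hence $C = 0$.

Setting $a = 6$:
$$I = - \log{\left(2 \right)}.$$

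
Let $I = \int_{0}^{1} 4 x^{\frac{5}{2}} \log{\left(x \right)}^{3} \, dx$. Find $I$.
$- \frac{384}{2401}$

Consider the simpler parametrised integral
$$J(a) = \int_{0}^{1} 4 x^{a} \, dx = \frac{4}{a + 1}.$$

Differentiating under the integral sign brings down a factor of $\ln x$:
$$\frac{dJ}{da} = \int_{0}^{1} 4 x^{a} \log{\left(x \right)} \, dx = - \frac{4}{\left(a + 1\right)^{2}}.$$

Repeating $3$ times in total — each differentiation brings down another $\ln x$ — gives
$$\frac{d^{3}J}{da^{3}} = \int_{0}^{1} 4 x^{a} \log{\left(x \right)}^{3} \, dx = - \frac{24}{\left(a + 1\right)^{4}},$$
and the integrand here is exactly the target integrand, so $I = - \frac{24}{\left(a + 1\right)^{4}}$.

Setting $a = \frac{5}{2}$:
$$I = - \frac{384}{2401}.$$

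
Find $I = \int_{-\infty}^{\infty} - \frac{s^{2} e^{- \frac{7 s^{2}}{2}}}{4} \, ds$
$- \frac{\sqrt{14} \sqrt{\pi}}{196}$

Start from the elementary integral
$$J(a) = \int_{-\infty}^{\infty} - \frac{e^{- a s^{2}}}{4} \, ds = - \frac{\sqrt{\pi}}{4 \sqrt{a}}.$$

Differentiating under the integral sign brings down a factor of $(-s^2)$:
$$\frac{dJ}{da} = \int_{-\infty}^{\infty} \frac{s^{2} e^{- a s^{2}}}{4} \, ds = \frac{\sqrt{\pi}}{8 a^{\frac{3}{2}}}.$$

The integral on the left is $-I$, so $I = - \frac{\sqrt{\pi}}{8 a^{\frac{3}{2}}}$.

Setting $a = \frac{7}{2}$:
$$I = - \frac{\sqrt{14} \sqrt{\pi}}{196}.$$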